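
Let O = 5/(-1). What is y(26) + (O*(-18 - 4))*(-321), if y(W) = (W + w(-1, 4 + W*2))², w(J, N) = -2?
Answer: -34734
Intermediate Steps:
y(W) = (-2 + W)² (y(W) = (W - 2)² = (-2 + W)²)
O = -5 (O = 5*(-1) = -5)
y(26) + (O*(-18 - 4))*(-321) = (-2 + 26)² - 5*(-18 - 4)*(-321) = 24² - 5*(-22)*(-321) = 576 + 110*(-321) = 576 - 35310 = -34734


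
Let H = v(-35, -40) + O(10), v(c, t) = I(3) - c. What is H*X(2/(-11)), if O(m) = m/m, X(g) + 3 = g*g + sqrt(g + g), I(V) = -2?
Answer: -12206/121 + 68*I*sqrt(11)/11 ≈ -100.88 + 20.503*I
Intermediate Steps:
X(g) = -3 + g**2 + sqrt(2)*sqrt(g) (X(g) = -3 + (g*g + sqrt(g + g)) = -3 + (g**2 + sqrt(2*g)) = -3 + (g**2 + sqrt(2)*sqrt(g)) = -3 + g**2 + sqrt(2)*sqrt(g))
O(m) = 1
v(c, t) = -2 - c
H = 34 (H = (-2 - 1*(-35)) + 1 = (-2 + 35) + 1 = 33 + 1 = 34)
H*X(2/(-11)) = 34*(-3 + (2/(-11))**2 + sqrt(2)*sqrt(2/(-11))) = 34*(-3 + (2*(-1/11))**2 + sqrt(2)*sqrt(2*(-1/11))) = 34*(-3 + (-2/11)**2 + sqrt(2)*sqrt(-2/11)) = 34*(-3 + 4/121 + sqrt(2)*(I*sqrt(22)/11)) = 34*(-3 + 4/121 + 2*I*sqrt(11)/11) = 34*(-359/121 + 2*I*sqrt(11)/11) = -12206/121 + 68*I*sqrt(11)/11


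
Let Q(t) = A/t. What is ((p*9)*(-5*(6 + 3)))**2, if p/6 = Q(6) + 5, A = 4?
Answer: 189612900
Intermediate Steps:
Q(t) = 4/t
p = 34 (p = 6*(4/6 + 5) = 6*(4*(1/6) + 5) = 6*(2/3 + 5) = 6*(17/3) = 34)
((p*9)*(-5*(6 + 3)))**2 = ((34*9)*(-5*(6 + 3)))**2 = (306*(-5*9))**2 = (306*(-45))**2 = (-13770)**2 = 189612900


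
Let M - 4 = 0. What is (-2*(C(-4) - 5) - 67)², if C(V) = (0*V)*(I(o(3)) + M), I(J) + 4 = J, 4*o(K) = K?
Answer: 3249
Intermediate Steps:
o(K) = K/4
I(J) = -4 + J
M = 4 (M = 4 + 0 = 4)
C(V) = 0 (C(V) = (0*V)*((-4 + (¼)*3) + 4) = 0*((-4 + ¾) + 4) = 0*(-13/4 + 4) = 0*(¾) = 0)
(-2*(C(-4) - 5) - 67)² = (-2*(0 - 5) - 67)² = (-2*(-5) - 67)² = (10 - 67)² = (-57)² = 3249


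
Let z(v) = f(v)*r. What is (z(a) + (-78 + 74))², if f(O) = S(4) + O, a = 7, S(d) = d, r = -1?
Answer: 225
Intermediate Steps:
f(O) = 4 + O
z(v) = -4 - v (z(v) = (4 + v)*(-1) = -4 - v)
(z(a) + (-78 + 74))² = ((-4 - 1*7) + (-78 + 74))² = ((-4 - 7) - 4)² = (-11 - 4)² = (-15)² = 225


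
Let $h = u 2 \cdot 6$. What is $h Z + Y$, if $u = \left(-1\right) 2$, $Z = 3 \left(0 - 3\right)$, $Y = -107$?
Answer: $109$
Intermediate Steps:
$Z = -9$ ($Z = 3 \left(-3\right) = -9$)
$u = -2$
$h = -24$ ($h = \left(-2\right) 2 \cdot 6 = \left(-4\right) 6 = -24$)
$h Z + Y = \left(-24\right) \left(-9\right) - 107 = 216 - 107 = 109$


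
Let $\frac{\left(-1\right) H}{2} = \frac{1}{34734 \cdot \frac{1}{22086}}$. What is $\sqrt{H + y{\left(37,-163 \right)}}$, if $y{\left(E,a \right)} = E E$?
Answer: $\frac{\sqrt{45836022631}}{5789} \approx 36.983$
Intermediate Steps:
$y{\left(E,a \right)} = E^{2}$
$H = - \frac{7362}{5789}$ ($H = - \frac{2}{34734 \cdot \frac{1}{22086}} = - \frac{2}{\frac{5789}{3681}} = \left(-2\right) \frac{3681}{5789} = - \frac{7362}{5789} \approx -1.2717$)
$\sqrt{H + y{\left(37,-163 \right)}} = \sqrt{- \frac{7362}{5789} + 37^{2}} = \sqrt{- \frac{7362}{5789} + 1369} = \sqrt{\frac{7917779}{5789}} = \frac{\sqrt{45836022631}}{5789}$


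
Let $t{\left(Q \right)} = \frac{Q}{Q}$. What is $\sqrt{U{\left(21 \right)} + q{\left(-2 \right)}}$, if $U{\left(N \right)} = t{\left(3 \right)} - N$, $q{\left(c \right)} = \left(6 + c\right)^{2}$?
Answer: $2 i \approx 2.0 i$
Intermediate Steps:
$t{\left(Q \right)} = 1$
$U{\left(N \right)} = 1 - N$
$\sqrt{U{\left(21 \right)} + q{\left(-2 \right)}} = \sqrt{\left(1 - 21\right) + \left(6 - 2\right)^{2}} = \sqrt{\left(1 - 21\right) + 4^{2}} = \sqrt{-20 + 16} = \sqrt{-4} = 2 i$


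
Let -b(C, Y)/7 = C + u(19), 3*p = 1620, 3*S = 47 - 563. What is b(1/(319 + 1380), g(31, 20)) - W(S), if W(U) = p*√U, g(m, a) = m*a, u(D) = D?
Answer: -225974/1699 - 1080*I*√43 ≈ -133.0 - 7082.0*I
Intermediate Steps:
S = -172 (S = (47 - 563)/3 = (⅓)*(-516) = -172)
p = 540 (p = (⅓)*1620 = 540)
g(m, a) = a*m
W(U) = 540*√U
b(C, Y) = -133 - 7*C (b(C, Y) = -7*(C + 19) = -7*(19 + C) = -133 - 7*C)
b(1/(319 + 1380), g(31, 20)) - W(S) = (-133 - 7/(319 + 1380)) - 540*√(-172) = (-133 - 7/1699) - 540*2*I*√43 = (-133 - 7*1/1699) - 1080*I*√43 = (-133 - 7/1699) - 1080*I*√43 = -225974/1699 - 1080*I*√43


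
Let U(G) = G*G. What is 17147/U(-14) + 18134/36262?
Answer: 312669389/3553676 ≈ 87.985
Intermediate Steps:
U(G) = G²
17147/U(-14) + 18134/36262 = 17147/((-14)²) + 18134/36262 = 17147/196 + 18134*(1/36262) = 17147*(1/196) + 9067/18131 = 17147/196 + 9067/18131 = 312669389/3553676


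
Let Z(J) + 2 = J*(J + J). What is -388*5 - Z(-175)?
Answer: -63188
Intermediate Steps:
Z(J) = -2 + 2*J**2 (Z(J) = -2 + J*(J + J) = -2 + J*(2*J) = -2 + 2*J**2)
-388*5 - Z(-175) = -388*5 - (-2 + 2*(-175)**2) = -1940 - (-2 + 2*30625) = -1940 - (-2 + 61250) = -1940 - 1*61248 = -1940 - 61248 = -63188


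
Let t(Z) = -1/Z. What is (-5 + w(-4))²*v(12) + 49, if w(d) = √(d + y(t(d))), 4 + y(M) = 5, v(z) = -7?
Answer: -105 + 70*I*√3 ≈ -105.0 + 121.24*I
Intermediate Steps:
y(M) = 1 (y(M) = -4 + 5 = 1)
w(d) = √(1 + d) (w(d) = √(d + 1) = √(1 + d))
(-5 + w(-4))²*v(12) + 49 = (-5 + √(1 - 4))²*(-7) + 49 = (-5 + √(-3))²*(-7) + 49 = (-5 + I*√3)²*(-7) + 49 = -7*(-5 + I*√3)² + 49 = 49 - 7*(-5 + I*√3)²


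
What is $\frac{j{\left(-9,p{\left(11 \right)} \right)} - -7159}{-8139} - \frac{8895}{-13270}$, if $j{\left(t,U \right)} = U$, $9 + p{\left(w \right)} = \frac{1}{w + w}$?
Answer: $- \frac{24733168}{118804983} \approx -0.20818$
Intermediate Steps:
$p{\left(w \right)} = -9 + \frac{1}{2 w}$ ($p{\left(w \right)} = -9 + \frac{1}{w + w} = -9 + \frac{1}{2 w}$)
$\frac{j{\left(-9,p{\left(11 \right)} \right)} - -7159}{-8139} - \frac{8895}{-13270} = \frac{\left(-9 + \frac{1}{2 \cdot 11}\right) - -7159}{-8139} - \frac{8895}{-13270} = \left(\left(-9 + \frac{1}{2} \cdot \frac{1}{11}\right) + 7159\right) \left(- \frac{1}{8139}\right) - - \frac{1779}{2654} = \left(\left(-9 + \frac{1}{22}\right) + 7159\right) \left(- \frac{1}{8139}\right) + \frac{1779}{2654} = \left(- \frac{197}{22} + 7159\right) \left(- \frac{1}{8139}\right) + \frac{1779}{2654} = \frac{157301}{22} \left(- \frac{1}{8139}\right) + \frac{1779}{2654} = - \frac{157301}{179058} + \frac{1779}{2654} = - \frac{24733168}{118804983}$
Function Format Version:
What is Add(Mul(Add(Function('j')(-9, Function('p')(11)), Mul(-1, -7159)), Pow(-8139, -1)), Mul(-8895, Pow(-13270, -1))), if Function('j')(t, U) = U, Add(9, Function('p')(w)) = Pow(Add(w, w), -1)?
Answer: Rational(-24733168, 118804983) ≈ -0.20818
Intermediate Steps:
Function('p')(w) = Add(-9, Mul(Rational(1, 2), Pow(w, -1))) (Function('p')(w) = Add(-9, Pow(Add(w, w), -1)) = Add(-9, Pow(Mul(2, w), -1)) = Add(-9, Mul(Rational(1, 2), Pow(w, -1))))
Add(Mul(Add(Function('j')(-9, Function('p')(11)), Mul(-1, -7159)), Pow(-8139, -1)), Mul(-8895, Pow(-13270, -1))) = Add(Mul(Add(Add(-9, Mul(Rational(1, 2), Pow(11, -1))), Mul(-1, -7159)), Pow(-8139, -1)), Mul(-8895, Pow(-13270, -1))) = Add(Mul(Add(Add(-9, Mul(Rational(1, 2), Rational(1, 11))), 7159), Rational(-1, 8139)), Mul(-8895, Rational(-1, 13270))) = Add(Mul(Add(Add(-9, Rational(1, 22)), 7159), Rational(-1, 8139)), Rational(1779, 2654)) = Add(Mul(Add(Rational(-197, 22), 7159), Rational(-1, 8139)), Rational(1779, 2654)) = Add(Mul(Rational(157301, 22), Rational(-1, 8139)), Rational(1779, 2654)) = Add(Rational(-157301, 179058), Rational(1779, 2654)) = Rational(-24733168, 118804983)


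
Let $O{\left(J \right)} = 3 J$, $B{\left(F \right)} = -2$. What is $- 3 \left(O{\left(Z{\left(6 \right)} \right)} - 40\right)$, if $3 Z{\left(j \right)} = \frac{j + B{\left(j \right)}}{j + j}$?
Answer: $119$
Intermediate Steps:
$Z{\left(j \right)} = \frac{-2 + j}{6 j}$ ($Z{\left(j \right)} = \frac{\left(j - 2\right) \frac{1}{j + j}}{3} = \frac{\left(-2 + j\right) \frac{1}{2 j}}{3} = \frac{\frac{1}{2} \frac{1}{j} \left(-2 + j\right)}{3} = \frac{-2 + j}{6 j}$)
$- 3 \left(O{\left(Z{\left(6 \right)} \right)} - 40\right) = - 3 \left(3 \frac{-2 + 6}{6 \cdot 6} - 40\right) = - 3 \left(3 \cdot \frac{1}{6} \cdot \frac{1}{6} \cdot 4 - 40\right) = - 3 \left(3 \cdot \frac{1}{9} - 40\right) = - 3 \left(\frac{1}{3} - 40\right) = \left(-3\right) \left(- \frac{119}{3}\right) = 119$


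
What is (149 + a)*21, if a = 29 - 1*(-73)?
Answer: 5271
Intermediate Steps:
a = 102 (a = 29 + 73 = 102)
(149 + a)*21 = (149 + 102)*21 = 251*21 = 5271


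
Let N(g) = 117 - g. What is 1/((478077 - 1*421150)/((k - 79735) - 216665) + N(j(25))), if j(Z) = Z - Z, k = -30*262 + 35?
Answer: 304225/35537398 ≈ 0.0085607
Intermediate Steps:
k = -7825 (k = -7860 + 35 = -7825)
j(Z) = 0
1/((478077 - 1*421150)/((k - 79735) - 216665) + N(j(25))) = 1/((478077 - 1*421150)/((-7825 - 79735) - 216665) + (117 - 1*0)) = 1/((478077 - 421150)/(-87560 - 216665) + (117 + 0)) = 1/(56927/(-304225) + 117) = 1/(56927*(-1/304225) + 117) = 1/(-56927/304225 + 117) = 1/(35537398/304225) = 304225/35537398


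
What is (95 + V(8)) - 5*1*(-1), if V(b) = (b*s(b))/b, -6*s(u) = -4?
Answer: 302/3 ≈ 100.67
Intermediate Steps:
s(u) = 2/3 (s(u) = -1/6*(-4) = 2/3)
V(b) = 2/3 (V(b) = (b*(2/3))/b = (2*b/3)/b = 2/3)
(95 + V(8)) - 5*1*(-1) = (95 + 2/3) - 5*1*(-1) = 287/3 - 5*(-1) = 287/3 + 5 = 302/3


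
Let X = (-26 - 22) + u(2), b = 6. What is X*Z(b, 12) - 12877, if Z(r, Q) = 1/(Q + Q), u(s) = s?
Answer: -154547/12 ≈ -12879.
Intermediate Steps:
Z(r, Q) = 1/(2*Q)
X = -46 (X = (-26 - 22) + 2 = -48 + 2 = -46)
X*Z(b, 12) - 12877 = -23/12 - 12877 = -154547/12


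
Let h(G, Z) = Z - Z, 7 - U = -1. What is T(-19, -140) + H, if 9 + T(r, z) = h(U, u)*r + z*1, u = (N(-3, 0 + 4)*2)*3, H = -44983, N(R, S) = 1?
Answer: -45132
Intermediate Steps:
U = 8 (U = 7 - 1*(-1) = 7 + 1 = 8)
u = 6 (u = (1*2)*3 = 2*3 = 6)
h(G, Z) = 0
T(r, z) = -9 + z (T(r, z) = -9 + (0*r + z*1) = -9 + (0 + z) = -9 + z)
T(-19, -140) + H = (-9 - 140) - 44983 = -149 - 44983 = -45132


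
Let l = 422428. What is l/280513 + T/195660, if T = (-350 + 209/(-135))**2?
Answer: 2138152813355353/1000282288495500 ≈ 2.1376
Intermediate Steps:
T = 2252356681/18225 (T = (-350 + 209*(-1/135))**2 = (-350 - 209/135)**2 = (-47459/135)**2 = 2252356681/18225 ≈ 1.2359e+5)
l/280513 + T/195660 = 422428/280513 + (2252356681/18225)/195660 = 422428*(1/280513) + (2252356681/18225)*(1/195660) = 422428/280513 + 2252356681/3565903500 = 2138152813355353/1000282288495500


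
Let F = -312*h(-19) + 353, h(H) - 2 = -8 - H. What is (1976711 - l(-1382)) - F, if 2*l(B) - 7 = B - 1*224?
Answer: 3962427/2 ≈ 1.9812e+6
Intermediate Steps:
h(H) = -6 - H (h(H) = 2 + (-8 - H) = -6 - H)
l(B) = -217/2 + B/2 (l(B) = 7/2 + (B - 1*224)/2 = 7/2 + (B - 224)/2 = 7/2 + (-224 + B)/2 = 7/2 + (-112 + B/2) = -217/2 + B/2)
F = -3703 (F = -312*(-6 - 1*(-19)) + 353 = -312*(-6 + 19) + 353 = -312*13 + 353 = -4056 + 353 = -3703)
(1976711 - l(-1382)) - F = (1976711 - (-217/2 + (½)*(-1382))) - 1*(-3703) = (1976711 - (-217/2 - 691)) + 3703 = (1976711 - 1*(-1599/2)) + 3703 = (1976711 + 1599/2) + 3703 = 3955021/2 + 3703 = 3962427/2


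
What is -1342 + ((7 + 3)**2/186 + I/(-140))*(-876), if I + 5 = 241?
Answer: -364866/1085 ≈ -336.28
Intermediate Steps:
I = 236 (I = -5 + 241 = 236)
-1342 + ((7 + 3)**2/186 + I/(-140))*(-876) = -1342 + ((7 + 3)**2/186 + 236/(-140))*(-876) = -1342 + (10**2*(1/186) + 236*(-1/140))*(-876) = -1342 + (100*(1/186) - 59/35)*(-876) = -1342 + (50/93 - 59/35)*(-876) = -1342 - 3737/3255*(-876) = -1342 + 1091204/1085 = -364866/1085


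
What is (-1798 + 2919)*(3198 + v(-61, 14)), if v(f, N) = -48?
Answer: 3531150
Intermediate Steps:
(-1798 + 2919)*(3198 + v(-61, 14)) = (-1798 + 2919)*(3198 - 48) = 1121*3150 = 3531150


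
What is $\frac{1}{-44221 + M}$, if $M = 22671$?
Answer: $- \frac{1}{21550} \approx -4.6404 \cdot 10^{-5}$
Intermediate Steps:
$\frac{1}{-44221 + M} = \frac{1}{-44221 + 22671} = \frac{1}{-21550} = - \frac{1}{21550}$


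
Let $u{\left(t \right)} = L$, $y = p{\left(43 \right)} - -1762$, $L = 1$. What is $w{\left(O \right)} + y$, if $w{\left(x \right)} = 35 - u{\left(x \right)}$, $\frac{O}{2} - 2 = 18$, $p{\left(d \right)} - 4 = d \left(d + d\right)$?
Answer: $5498$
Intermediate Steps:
$p{\left(d \right)} = 4 + 2 d^{2}$ ($p{\left(d \right)} = 4 + d \left(d + d\right) = 4 + d 2 d = 4 + 2 d^{2}$)
$y = 5464$ ($y = \left(4 + 2 \cdot 43^{2}\right) - -1762 = \left(4 + 2 \cdot 1849\right) + 1762 = \left(4 + 3698\right) + 1762 = 3702 + 1762 = 5464$)
$u{\left(t \right)} = 1$
$O = 40$ ($O = 4 + 2 \cdot 18 = 4 + 36 = 40$)
$w{\left(x \right)} = 34$ ($w{\left(x \right)} = 35 - 1 = 34$)
$w{\left(O \right)} + y = 34 + 5464 = 5498$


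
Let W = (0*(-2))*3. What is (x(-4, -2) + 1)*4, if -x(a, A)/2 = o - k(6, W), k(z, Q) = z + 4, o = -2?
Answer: 100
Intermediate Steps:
W = 0 (W = 0*3 = 0)
k(z, Q) = 4 + z
x(a, A) = 24 (x(a, A) = -2*(-2 - (4 + 6)) = -2*(-2 - 1*10) = -2*(-2 - 10) = -2*(-12) = 24)
(x(-4, -2) + 1)*4 = (24 + 1)*4 = 25*4 = 100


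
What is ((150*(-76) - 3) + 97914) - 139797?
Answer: -53286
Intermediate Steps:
((150*(-76) - 3) + 97914) - 139797 = ((-11400 - 3) + 97914) - 139797 = (-11403 + 97914) - 139797 = 86511 - 139797 = -53286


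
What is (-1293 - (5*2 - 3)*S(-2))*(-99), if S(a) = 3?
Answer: 130086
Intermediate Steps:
(-1293 - (5*2 - 3)*S(-2))*(-99) = (-1293 - (5*2 - 3)*3)*(-99) = (-1293 - (10 - 3)*3)*(-99) = (-1293 - 7*3)*(-99) = (-1293 - 1*21)*(-99) = (-1293 - 21)*(-99) = -1314*(-99) = 130086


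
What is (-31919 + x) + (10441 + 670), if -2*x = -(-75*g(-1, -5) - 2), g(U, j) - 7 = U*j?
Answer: -21259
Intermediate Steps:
g(U, j) = 7 + U*j
x = -451 (x = -(-1)*(-75*(7 - 1*(-5)) - 2)/2 = -(-1)*(-75*(7 + 5) - 2)/2 = -(-1)*(-75*12 - 2)/2 = -(-1)*(-900 - 2)/2 = -(-1)*(-902)/2 = -1/2*902 = -451)
(-31919 + x) + (10441 + 670) = (-31919 - 451) + (10441 + 670) = -32370 + 11111 = -21259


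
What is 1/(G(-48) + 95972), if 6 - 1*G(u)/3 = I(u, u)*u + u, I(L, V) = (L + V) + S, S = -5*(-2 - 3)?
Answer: 1/85910 ≈ 1.1640e-5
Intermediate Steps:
S = 25 (S = -5*(-5) = 25)
I(L, V) = 25 + L + V (I(L, V) = (L + V) + 25 = 25 + L + V)
G(u) = 18 - 3*u - 3*u*(25 + 2*u) (G(u) = 18 - 3*((25 + u + u)*u + u) = 18 - 3*((25 + 2*u)*u + u) = 18 - 3*(u*(25 + 2*u) + u) = 18 - 3*(u + u*(25 + 2*u)) = 18 + (-3*u - 3*u*(25 + 2*u)) = 18 - 3*u - 3*u*(25 + 2*u))
1/(G(-48) + 95972) = 1/((18 - 78*(-48) - 6*(-48)²) + 95972) = 1/((18 + 3744 - 6*2304) + 95972) = 1/((18 + 3744 - 13824) + 95972) = 1/(-10062 + 95972) = 1/85910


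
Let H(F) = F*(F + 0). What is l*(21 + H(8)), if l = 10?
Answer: 850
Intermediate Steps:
H(F) = F**2 (H(F) = F*F = F**2)
l*(21 + H(8)) = 10*(21 + 8**2) = 10*(21 + 64) = 10*85 = 850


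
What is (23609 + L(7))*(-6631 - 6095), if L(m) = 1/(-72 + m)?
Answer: -19529115984/65 ≈ -3.0045e+8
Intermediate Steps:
(23609 + L(7))*(-6631 - 6095) = (23609 + 1/(-72 + 7))*(-6631 - 6095) = (23609 + 1/(-65))*(-12726) = (23609 - 1/65)*(-12726) = (1534584/65)*(-12726) = -19529115984/65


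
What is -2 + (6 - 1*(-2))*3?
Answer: 22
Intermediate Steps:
-2 + (6 - 1*(-2))*3 = -2 + (6 + 2)*3 = -2 + 8*3 = -2 + 24 = 22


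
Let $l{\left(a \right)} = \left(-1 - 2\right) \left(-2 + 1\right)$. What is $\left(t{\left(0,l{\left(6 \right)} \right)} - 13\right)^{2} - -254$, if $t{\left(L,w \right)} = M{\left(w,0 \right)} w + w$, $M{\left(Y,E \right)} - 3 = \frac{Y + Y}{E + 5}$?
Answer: $\frac{6519}{25} \approx 260.76$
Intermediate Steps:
$M{\left(Y,E \right)} = 3 + \frac{2 Y}{5 + E}$ ($M{\left(Y,E \right)} = 3 + \frac{Y + Y}{E + 5} = 3 + \frac{2 Y}{5 + E}$)
$l{\left(a \right)} = 3$ ($l{\left(a \right)} = \left(-3\right) \left(-1\right) = 3$)
$t{\left(L,w \right)} = w + w \left(3 + \frac{2 w}{5}\right)$ ($t{\left(L,w \right)} = \frac{15 + 2 w + 3 \cdot 0}{5 + 0} w + w = \frac{15 + 2 w + 0}{5} w + w = \frac{15 + 2 w}{5} w + w = \left(3 + \frac{2 w}{5}\right) w + w = w \left(3 + \frac{2 w}{5}\right) + w = w + w \left(3 + \frac{2 w}{5}\right)$)
$\left(t{\left(0,l{\left(6 \right)} \right)} - 13\right)^{2} - -254 = \left(\frac{2}{5} \cdot 3 \left(10 + 3\right) - 13\right)^{2} - -254 = \left(\frac{2}{5} \cdot 3 \cdot 13 - 13\right)^{2} + 254 = \left(\frac{78}{5} - 13\right)^{2} + 254 = \left(\frac{13}{5}\right)^{2} + 254 = \frac{169}{25} + 254 = \frac{6519}{25}$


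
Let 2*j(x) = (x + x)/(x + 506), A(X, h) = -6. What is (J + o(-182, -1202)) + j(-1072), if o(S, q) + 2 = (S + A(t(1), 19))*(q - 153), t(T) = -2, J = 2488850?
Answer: 776435940/283 ≈ 2.7436e+6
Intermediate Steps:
o(S, q) = -2 + (-153 + q)*(-6 + S) (o(S, q) = -2 + (S - 6)*(q - 153) = -2 + (-6 + S)*(-153 + q) = -2 + (-153 + q)*(-6 + S))
j(x) = x/(506 + x) (j(x) = ((x + x)/(x + 506))/2 = ((2*x)/(506 + x))/2 = (2*x/(506 + x))/2 = x/(506 + x))
(J + o(-182, -1202)) + j(-1072) = (2488850 + (916 - 153*(-182) - 6*(-1202) - 182*(-1202))) - 1072/(506 - 1072) = (2488850 + (916 + 27846 + 7212 + 218764)) - 1072/(-566) = (2488850 + 254738) - 1072*(-1/566) = 2743588 + 536/283 = 776435940/283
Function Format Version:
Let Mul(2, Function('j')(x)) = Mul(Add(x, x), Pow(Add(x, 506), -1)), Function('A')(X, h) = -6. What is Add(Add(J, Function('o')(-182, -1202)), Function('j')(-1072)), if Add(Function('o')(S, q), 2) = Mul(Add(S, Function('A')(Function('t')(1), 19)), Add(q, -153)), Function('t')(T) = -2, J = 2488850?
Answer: Rational(776435940, 283) ≈ 2.7436e+6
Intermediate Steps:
Function('o')(S, q) = Add(-2, Mul(Add(-153, q), Add(-6, S))) (Function('o')(S, q) = Add(-2, Mul(Add(S, -6), Add(q, -153))) = Add(-2, Mul(Add(-6, S), Add(-153, q))) = Add(-2, Mul(Add(-153, q), Add(-6, S))))
Function('j')(x) = Mul(x, Pow(Add(506, x), -1)) (Function('j')(x) = Mul(Rational(1, 2), Mul(Add(x, x), Pow(Add(x, 506), -1))) = Mul(Rational(1, 2), Mul(Mul(2, x), Pow(Add(506, x), -1))) = Mul(Rational(1, 2), Mul(2, x, Pow(Add(506, x), -1))) = Mul(x, Pow(Add(506, x), -1)))
Add(Add(J, Function('o')(-182, -1202)), Function('j')(-1072)) = Add(Add(2488850, Add(916, Mul(-153, -182), Mul(-6, -1202), Mul(-182, -1202))), Mul(-1072, Pow(Add(506, -1072), -1))) = Add(Add(2488850, Add(916, 27846, 7212, 218764)), Mul(-1072, Pow(-566, -1))) = Add(Add(2488850, 254738), Mul(-1072, Rational(-1, 566))) = Add(2743588, Rational(536, 283)) = Rational(776435940, 283)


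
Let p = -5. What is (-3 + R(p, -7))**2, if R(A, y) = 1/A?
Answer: 256/25 ≈ 10.240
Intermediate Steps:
(-3 + R(p, -7))**2 = (-3 + 1/(-5))**2 = (-3 - 1/5)**2 = (-16/5)**2 = 256/25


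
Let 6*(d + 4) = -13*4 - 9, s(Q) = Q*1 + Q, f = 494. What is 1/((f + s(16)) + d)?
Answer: 6/3071 ≈ 0.0019538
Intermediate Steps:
s(Q) = 2*Q (s(Q) = Q + Q = 2*Q)
d = -85/6 (d = -4 + (-13*4 - 9)/6 = -4 + (-52 - 9)/6 = -4 + (⅙)*(-61) = -4 - 61/6 = -85/6 ≈ -14.167)
1/((f + s(16)) + d) = 1/((494 + 2*16) - 85/6) = 1/((494 + 32) - 85/6) = 1/(526 - 85/6) = 1/(3071/6) = 6/3071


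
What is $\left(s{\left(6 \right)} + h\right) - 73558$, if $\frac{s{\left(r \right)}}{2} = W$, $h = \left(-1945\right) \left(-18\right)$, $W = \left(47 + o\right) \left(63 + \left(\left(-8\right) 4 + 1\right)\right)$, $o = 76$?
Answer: $-30676$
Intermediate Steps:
$W = 3936$ ($W = \left(47 + 76\right) \left(63 + \left(\left(-8\right) 4 + 1\right)\right) = 123 \left(63 + \left(-32 + 1\right)\right) = 123 \left(63 - 31\right) = 123 \cdot 32 = 3936$)
$h = 35010$
$s{\left(r \right)} = 7872$ ($s{\left(r \right)} = 2 \cdot 3936 = 7872$)
$\left(s{\left(6 \right)} + h\right) - 73558 = \left(7872 + 35010\right) - 73558 = 42882 - 73558 = -30676$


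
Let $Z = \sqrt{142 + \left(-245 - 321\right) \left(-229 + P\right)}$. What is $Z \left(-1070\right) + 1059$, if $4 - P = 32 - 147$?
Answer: $1059 - 1070 \sqrt{62402} \approx -2.6623 \cdot 10^{5}$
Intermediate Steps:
$P = 119$ ($P = 4 - \left(32 - 147\right) = 4 - -115 = 4 + 115 = 119$)
$Z = \sqrt{62402}$ ($Z = \sqrt{142 + \left(-245 - 321\right) \left(-229 + 119\right)} = \sqrt{142 - -62260} = \sqrt{142 + 62260} = \sqrt{62402} \approx 249.8$)
$Z \left(-1070\right) + 1059 = \sqrt{62402} \left(-1070\right) + 1059 = - 1070 \sqrt{62402} + 1059 = 1059 - 1070 \sqrt{62402}$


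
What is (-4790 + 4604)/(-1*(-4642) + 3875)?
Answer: -62/2839 ≈ -0.021839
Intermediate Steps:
(-4790 + 4604)/(-1*(-4642) + 3875) = -186/(4642 + 3875) = -186/8517 = -186*1/8517 = -62/2839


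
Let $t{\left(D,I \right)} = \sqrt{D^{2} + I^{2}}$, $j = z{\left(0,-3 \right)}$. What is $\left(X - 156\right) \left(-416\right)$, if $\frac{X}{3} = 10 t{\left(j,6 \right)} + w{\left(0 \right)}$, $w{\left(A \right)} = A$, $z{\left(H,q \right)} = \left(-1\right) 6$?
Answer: $64896 - 74880 \sqrt{2} \approx -41000.0$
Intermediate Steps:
$z{\left(H,q \right)} = -6$
$j = -6$
$X = 180 \sqrt{2}$ ($X = 3 \left(10 \sqrt{\left(-6\right)^{2} + 6^{2}} + 0\right) = 3 \left(10 \sqrt{36 + 36} + 0\right) = 3 \left(10 \sqrt{72} + 0\right) = 3 \left(10 \cdot 6 \sqrt{2} + 0\right) = 3 \left(60 \sqrt{2} + 0\right) = 3 \cdot 60 \sqrt{2} = 180 \sqrt{2} \approx 254.56$)
$\left(X - 156\right) \left(-416\right) = \left(180 \sqrt{2} - 156\right) \left(-416\right) = \left(-156 + 180 \sqrt{2}\right) \left(-416\right) = 64896 - 74880 \sqrt{2}$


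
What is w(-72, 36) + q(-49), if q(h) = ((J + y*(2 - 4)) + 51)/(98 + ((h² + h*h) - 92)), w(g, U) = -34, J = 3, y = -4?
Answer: -81705/2404 ≈ -33.987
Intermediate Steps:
q(h) = 62/(6 + 2*h²) (q(h) = ((3 - 4*(2 - 4)) + 51)/(98 + ((h² + h*h) - 92)) = ((3 - 4*(-2)) + 51)/(98 + ((h² + h²) - 92)) = ((3 + 8) + 51)/(98 + (2*h² - 92)) = (11 + 51)/(98 + (-92 + 2*h²)) = 62/(6 + 2*h²))
w(-72, 36) + q(-49) = -34 + 31/(3 + (-49)²) = -34 + 31/(3 + 2401) = -34 + 31/2404 = -81705/2404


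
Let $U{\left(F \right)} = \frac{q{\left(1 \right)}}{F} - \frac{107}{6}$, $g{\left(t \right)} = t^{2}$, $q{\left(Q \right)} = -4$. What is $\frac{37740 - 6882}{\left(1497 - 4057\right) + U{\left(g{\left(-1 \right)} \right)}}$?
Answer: $- \frac{185148}{15491} \approx -11.952$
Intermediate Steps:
$U{\left(F \right)} = - \frac{107}{6} - \frac{4}{F}$ ($U{\left(F \right)} = - \frac{4}{F} - \frac{107}{6} = - \frac{107}{6} - \frac{4}{F}$)
$\frac{37740 - 6882}{\left(1497 - 4057\right) + U{\left(g{\left(-1 \right)} \right)}} = \frac{37740 - 6882}{\left(1497 - 4057\right) - \left(\frac{107}{6} + \frac{4}{\left(-1\right)^{2}}\right)} = \frac{37740 + \left(-22329 + 15447\right)}{\left(1497 - 4057\right) - \left(\frac{107}{6} + \frac{4}{1}\right)} = \frac{37740 - 6882}{-2560 - \frac{131}{6}} = \frac{30858}{-2560 - \frac{131}{6}} = \frac{30858}{- \frac{15491}{6}} = 30858 \left(- \frac{6}{15491}\right) = - \frac{185148}{15491}$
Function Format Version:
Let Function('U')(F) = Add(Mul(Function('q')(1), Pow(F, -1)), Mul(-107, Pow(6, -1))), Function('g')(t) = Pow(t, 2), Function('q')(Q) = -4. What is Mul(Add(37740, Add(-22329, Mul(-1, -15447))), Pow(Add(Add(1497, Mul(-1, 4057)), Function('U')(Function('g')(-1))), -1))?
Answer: Rational(-185148, 15491) ≈ -11.952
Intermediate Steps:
Function('U')(F) = Add(Rational(-107, 6), Mul(-4, Pow(F, -1))) (Function('U')(F) = Add(Mul(-4, Pow(F, -1)), Mul(-107, Pow(6, -1))) = Add(Mul(-4, Pow(F, -1)), Mul(-107, Rational(1, 6))) = Add(Mul(-4, Pow(F, -1)), Rational(-107, 6)) = Add(Rational(-107, 6), Mul(-4, Pow(F, -1))))
Mul(Add(37740, Add(-22329, Mul(-1, -15447))), Pow(Add(Add(1497, Mul(-1, 4057)), Function('U')(Function('g')(-1))), -1)) = Mul(Add(37740, Add(-22329, Mul(-1, -15447))), Pow(Add(Add(1497, Mul(-1, 4057)), Add(Rational(-107, 6), Mul(-4, Pow(Pow(-1, 2), -1)))), -1)) = Mul(Add(37740, Add(-22329, 15447)), Pow(Add(Add(1497, -4057), Add(Rational(-107, 6), Mul(-4, Pow(1, -1)))), -1)) = Mul(Add(37740, -6882), Pow(Add(-2560, Add(Rational(-107, 6), Mul(-4, 1))), -1)) = Mul(30858, Pow(Add(-2560, Add(Rational(-107, 6), -4)), -1)) = Mul(30858, Pow(Add(-2560, Rational(-131, 6)), -1)) = Mul(30858, Pow(Rational(-15491, 6), -1)) = Mul(30858, Rational(-6, 15491)) = Rational(-185148, 15491)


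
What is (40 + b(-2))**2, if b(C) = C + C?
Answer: 1296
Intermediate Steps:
b(C) = 2*C
(40 + b(-2))**2 = (40 + 2*(-2))**2 = (40 - 4)**2 = 36**2 = 1296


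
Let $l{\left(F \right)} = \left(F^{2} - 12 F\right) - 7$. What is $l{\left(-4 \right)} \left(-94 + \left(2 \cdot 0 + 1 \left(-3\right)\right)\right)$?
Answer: $-5529$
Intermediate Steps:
$l{\left(F \right)} = -7 + F^{2} - 12 F$
$l{\left(-4 \right)} \left(-94 + \left(2 \cdot 0 + 1 \left(-3\right)\right)\right) = \left(-7 + \left(-4\right)^{2} - -48\right) \left(-94 + \left(2 \cdot 0 + 1 \left(-3\right)\right)\right) = \left(-7 + 16 + 48\right) \left(-94 + \left(0 - 3\right)\right) = 57 \left(-94 - 3\right) = 57 \left(-97\right) = -5529$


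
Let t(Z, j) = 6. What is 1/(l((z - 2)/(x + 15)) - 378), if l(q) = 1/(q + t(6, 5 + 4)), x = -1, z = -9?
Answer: -73/27580 ≈ -0.0026468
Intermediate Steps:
l(q) = 1/(6 + q) (l(q) = 1/(q + 6) = 1/(6 + q))
1/(l((z - 2)/(x + 15)) - 378) = 1/(1/(6 + (-9 - 2)/(-1 + 15)) - 378) = 1/(1/(6 - 11/14) - 378) = 1/(1/(73/14) - 378) = 1/(14/73 - 378) = 1/(-27580/73) = -73/27580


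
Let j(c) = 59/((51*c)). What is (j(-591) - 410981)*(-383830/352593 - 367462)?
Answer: 1604969599575755750480/10627505613 ≈ 1.5102e+11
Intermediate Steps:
j(c) = 59/(51*c) (j(c) = 59*(1/(51*c)) = 59/(51*c))
(j(-591) - 410981)*(-383830/352593 - 367462) = ((59/51)/(-591) - 410981)*(-383830/352593 - 367462) = ((59/51)*(-1/591) - 410981)*(-383830*1/352593 - 367462) = (-59/30141 - 410981)*(-383830/352593 - 367462) = -12387378380/30141*(-129564912796/352593) = 1604969599575755750480/10627505613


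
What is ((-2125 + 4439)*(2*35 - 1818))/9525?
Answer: -4044872/9525 ≈ -424.66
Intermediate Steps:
((-2125 + 4439)*(2*35 - 1818))/9525 = (2314*(70 - 1818))*(1/9525) = (2314*(-1748))*(1/9525) = -4044872*1/9525 = -4044872/9525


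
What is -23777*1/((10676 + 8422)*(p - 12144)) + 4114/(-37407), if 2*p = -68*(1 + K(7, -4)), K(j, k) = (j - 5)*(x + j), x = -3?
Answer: -325765588387/2964755376900 ≈ -0.10988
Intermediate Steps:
K(j, k) = (-5 + j)*(-3 + j) (K(j, k) = (j - 5)*(-3 + j) = (-5 + j)*(-3 + j))
p = -306 (p = (-68*(1 + (15 + 7² - 8*7)))/2 = (-68*(1 + (15 + 49 - 56)))/2 = (-68*(1 + 8))/2 = (-68*9)/2 = (½)*(-612) = -306)
-23777*1/((10676 + 8422)*(p - 12144)) + 4114/(-37407) = -23777*1/((-306 - 12144)*(10676 + 8422)) + 4114/(-37407) = -23777/(19098*(-12450)) + 4114*(-1/37407) = -23777/(-237770100) - 4114/37407 = -23777*(-1/237770100) - 4114/37407 = 23777/237770100 - 4114/37407 = -325765588387/2964755376900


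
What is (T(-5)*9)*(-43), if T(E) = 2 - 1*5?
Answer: 1161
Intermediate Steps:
T(E) = -3 (T(E) = 2 - 5 = -3)
(T(-5)*9)*(-43) = -3*9*(-43) = -27*(-43) = 1161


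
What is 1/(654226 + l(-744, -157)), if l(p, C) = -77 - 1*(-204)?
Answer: 1/654353 ≈ 1.5282e-6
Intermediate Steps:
l(p, C) = 127 (l(p, C) = -77 + 204 = 127)
1/(654226 + l(-744, -157)) = 1/(654226 + 127) = 1/654353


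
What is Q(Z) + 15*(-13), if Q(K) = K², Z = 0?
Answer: -195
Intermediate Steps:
Q(Z) + 15*(-13) = 0² + 15*(-13) = 0 - 195 = -195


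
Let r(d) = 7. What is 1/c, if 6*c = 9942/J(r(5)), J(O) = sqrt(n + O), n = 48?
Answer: sqrt(55)/1657 ≈ 0.0044757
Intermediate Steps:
J(O) = sqrt(48 + O)
c = 1657*sqrt(55)/55 (c = (9942/(sqrt(48 + 7)))/6 = (9942/(sqrt(55)))/6 = (9942*(sqrt(55)/55))/6 = (9942*sqrt(55)/55)/6 = 1657*sqrt(55)/55 ≈ 223.43)
1/c = 1/(1657*sqrt(55)/55) = sqrt(55)/1657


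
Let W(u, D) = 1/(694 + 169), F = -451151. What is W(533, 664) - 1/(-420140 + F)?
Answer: 872154/751924133 ≈ 0.0011599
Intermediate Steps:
W(u, D) = 1/863
W(533, 664) - 1/(-420140 + F) = 1/863 - 1/(-420140 - 451151) = 1/863 - 1/(-871291) = 1/863 - 1*(-1/871291) = 1/863 + 1/871291 = 872154/751924133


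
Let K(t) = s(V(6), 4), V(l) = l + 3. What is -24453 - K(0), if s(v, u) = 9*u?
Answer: -24489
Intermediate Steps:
V(l) = 3 + l
K(t) = 36 (K(t) = 9*4 = 36)
-24453 - K(0) = -24453 - 1*36 = -24453 - 36 = -24489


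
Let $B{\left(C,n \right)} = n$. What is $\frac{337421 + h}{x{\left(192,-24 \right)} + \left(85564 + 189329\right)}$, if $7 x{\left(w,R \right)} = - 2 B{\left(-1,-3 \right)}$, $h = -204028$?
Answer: $\frac{933751}{1924257} \approx 0.48525$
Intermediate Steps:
$x{\left(w,R \right)} = \frac{6}{7}$ ($x{\left(w,R \right)} = \frac{\left(-2\right) \left(-3\right)}{7} = \frac{1}{7} \cdot 6 = \frac{6}{7}$)
$\frac{337421 + h}{x{\left(192,-24 \right)} + \left(85564 + 189329\right)} = \frac{337421 - 204028}{\frac{6}{7} + \left(85564 + 189329\right)} = \frac{133393}{\frac{6}{7} + 274893} = \frac{133393}{\frac{1924257}{7}} = 133393 \cdot \frac{7}{1924257} = \frac{933751}{1924257}$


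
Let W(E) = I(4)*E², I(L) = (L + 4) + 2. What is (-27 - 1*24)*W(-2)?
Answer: -2040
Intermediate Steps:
I(L) = 6 + L (I(L) = (4 + L) + 2 = 6 + L)
W(E) = 10*E² (W(E) = (6 + 4)*E² = 10*E²)
(-27 - 1*24)*W(-2) = (-27 - 1*24)*(10*(-2)²) = (-27 - 24)*(10*4) = -51*40 = -2040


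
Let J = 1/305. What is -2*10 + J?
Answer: -6099/305 ≈ -19.997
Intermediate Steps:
J = 1/305 ≈ 0.0032787
-2*10 + J = -2*10 + 1/305 = -20 + 1/305 = -6099/305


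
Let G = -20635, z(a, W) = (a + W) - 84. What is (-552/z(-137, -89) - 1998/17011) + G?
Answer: -54404022329/2636705 ≈ -20633.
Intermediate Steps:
z(a, W) = -84 + W + a (z(a, W) = (W + a) - 84 = -84 + W + a)
(-552/z(-137, -89) - 1998/17011) + G = (-552/(-84 - 89 - 137) - 1998/17011) - 20635 = (-552/(-310) - 1998*1/17011) - 20635 = (-552*(-1/310) - 1998/17011) - 20635 = (276/155 - 1998/17011) - 20635 = 4385346/2636705 - 20635 = -54404022329/2636705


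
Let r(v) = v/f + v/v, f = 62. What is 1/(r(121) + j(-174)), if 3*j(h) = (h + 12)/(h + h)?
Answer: 899/2793 ≈ 0.32188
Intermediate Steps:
j(h) = (12 + h)/(6*h) (j(h) = ((h + 12)/(h + h))/3 = ((12 + h)/((2*h)))/3 = ((12 + h)*(1/(2*h)))/3 = ((12 + h)/(2*h))/3 = (12 + h)/(6*h))
r(v) = 1 + v/62 (r(v) = v/62 + v/v = v*(1/62) + 1 = v/62 + 1 = 1 + v/62)
1/(r(121) + j(-174)) = 1/((1 + (1/62)*121) + (⅙)*(12 - 174)/(-174)) = 1/((1 + 121/62) + (⅙)*(-1/174)*(-162)) = 1/(183/62 + 9/58) = 1/(2793/899) = 899/2793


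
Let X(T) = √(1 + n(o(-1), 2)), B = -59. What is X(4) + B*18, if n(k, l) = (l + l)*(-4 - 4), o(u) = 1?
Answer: -1062 + I*√31 ≈ -1062.0 + 5.5678*I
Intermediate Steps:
n(k, l) = -16*l (n(k, l) = (2*l)*(-8) = -16*l)
X(T) = I*√31 (X(T) = √(1 - 16*2) = √(1 - 32) = √(-31) = I*√31)
X(4) + B*18 = I*√31 - 59*18 = I*√31 - 1062 = -1062 + I*√31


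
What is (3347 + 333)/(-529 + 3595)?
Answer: 1840/1533 ≈ 1.2003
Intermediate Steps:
(3347 + 333)/(-529 + 3595) = 3680/3066 = 3680*(1/3066) = 1840/1533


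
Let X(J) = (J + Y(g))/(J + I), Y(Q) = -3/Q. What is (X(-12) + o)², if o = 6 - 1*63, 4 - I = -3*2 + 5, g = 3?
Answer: 148996/49 ≈ 3040.7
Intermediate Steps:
I = 5 (I = 4 - (-3*2 + 5) = 4 - (-6 + 5) = 4 - 1*(-1) = 4 + 1 = 5)
o = -57 (o = 6 - 63 = -57)
X(J) = (-1 + J)/(5 + J) (X(J) = (J - 3/3)/(J + 5) = (J - 3*⅓)/(5 + J) = (J - 1)/(5 + J) = (-1 + J)/(5 + J))
(X(-12) + o)² = ((-1 - 12)/(5 - 12) - 57)² = (-13/(-7) - 57)² = (-⅐*(-13) - 57)² = (13/7 - 57)² = (-386/7)² = 148996/49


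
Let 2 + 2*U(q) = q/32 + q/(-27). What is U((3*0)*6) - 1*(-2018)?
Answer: 2017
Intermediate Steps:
U(q) = -1 - 5*q/1728 (U(q) = -1 + (q/32 + q/(-27))/2 = -1 + (q*(1/32) + q*(-1/27))/2 = -1 + (q/32 - q/27)/2 = -1 + (-5*q/864)/2 = -1 - 5*q/1728)
U((3*0)*6) - 1*(-2018) = (-1 - 5*3*0*6/1728) - 1*(-2018) = (-1 - 0*6) + 2018 = (-1 - 5/1728*0) + 2018 = (-1 + 0) + 2018 = -1 + 2018 = 2017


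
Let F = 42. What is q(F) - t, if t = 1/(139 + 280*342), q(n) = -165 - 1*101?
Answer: -25509135/95899 ≈ -266.00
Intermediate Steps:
q(n) = -266 (q(n) = -165 - 101 = -266)
t = 1/95899 (t = 1/(139 + 95760) = 1/95899 ≈ 1.0428e-5)
q(F) - t = -266 - 1*1/95899 = -266 - 1/95899 = -25509135/95899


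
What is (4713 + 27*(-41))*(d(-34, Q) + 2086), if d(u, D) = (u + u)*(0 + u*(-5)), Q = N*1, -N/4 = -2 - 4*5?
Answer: -34163244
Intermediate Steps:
N = 88 (N = -4*(-2 - 4*5) = -4*(-2 - 20) = -4*(-22) = 88)
Q = 88 (Q = 88*1 = 88)
d(u, D) = -10*u**2 (d(u, D) = (2*u)*(0 - 5*u) = (2*u)*(-5*u) = -10*u**2)
(4713 + 27*(-41))*(d(-34, Q) + 2086) = (4713 + 27*(-41))*(-10*(-34)**2 + 2086) = (4713 - 1107)*(-10*1156 + 2086) = 3606*(-11560 + 2086) = 3606*(-9474) = -34163244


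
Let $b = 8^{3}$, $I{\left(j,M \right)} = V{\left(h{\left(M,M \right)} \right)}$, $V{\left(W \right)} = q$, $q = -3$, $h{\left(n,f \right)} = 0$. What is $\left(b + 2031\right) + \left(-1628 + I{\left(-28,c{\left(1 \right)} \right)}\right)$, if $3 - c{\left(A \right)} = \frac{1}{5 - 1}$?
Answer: $912$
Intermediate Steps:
$c{\left(A \right)} = \frac{11}{4}$ ($c{\left(A \right)} = 3 - \frac{1}{5 - 1} = 3 - \frac{1}{4} = \frac{11}{4}$)
$V{\left(W \right)} = -3$
$I{\left(j,M \right)} = -3$
$b = 512$
$\left(b + 2031\right) + \left(-1628 + I{\left(-28,c{\left(1 \right)} \right)}\right) = \left(512 + 2031\right) - 1631 = 2543 - 1631 = 912$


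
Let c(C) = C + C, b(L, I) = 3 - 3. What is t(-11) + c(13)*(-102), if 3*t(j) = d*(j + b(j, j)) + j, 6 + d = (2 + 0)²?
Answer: -7945/3 ≈ -2648.3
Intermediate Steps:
b(L, I) = 0
d = -2 (d = -6 + (2 + 0)² = -6 + 2² = -6 + 4 = -2)
c(C) = 2*C
t(j) = -j/3 (t(j) = (-2*(j + 0) + j)/3 = (-2*j + j)/3 = (-j)/3 = -j/3)
t(-11) + c(13)*(-102) = -⅓*(-11) + (2*13)*(-102) = 11/3 + 26*(-102) = 11/3 - 2652 = -7945/3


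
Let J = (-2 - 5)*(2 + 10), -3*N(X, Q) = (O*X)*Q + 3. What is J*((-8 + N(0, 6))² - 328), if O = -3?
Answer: 20748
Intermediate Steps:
N(X, Q) = -1 + Q*X (N(X, Q) = -((-3*X)*Q + 3)/3 = -(-3*Q*X + 3)/3 = -(3 - 3*Q*X)/3 = -1 + Q*X)
J = -84 (J = -7*12 = -84)
J*((-8 + N(0, 6))² - 328) = -84*((-8 + (-1 + 6*0))² - 328) = -84*((-8 + (-1 + 0))² - 328) = -84*((-8 - 1)² - 328) = -84*((-9)² - 328) = -84*(81 - 328) = -84*(-247) = 20748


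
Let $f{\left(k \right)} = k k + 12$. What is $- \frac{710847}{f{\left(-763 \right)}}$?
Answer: $- \frac{710847}{582181} \approx -1.221$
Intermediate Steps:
$f{\left(k \right)} = 12 + k^{2}$ ($f{\left(k \right)} = k^{2} + 12 = 12 + k^{2}$)
$- \frac{710847}{f{\left(-763 \right)}} = - \frac{710847}{12 + \left(-763\right)^{2}} = - \frac{710847}{12 + 582169} = - \frac{710847}{582181}$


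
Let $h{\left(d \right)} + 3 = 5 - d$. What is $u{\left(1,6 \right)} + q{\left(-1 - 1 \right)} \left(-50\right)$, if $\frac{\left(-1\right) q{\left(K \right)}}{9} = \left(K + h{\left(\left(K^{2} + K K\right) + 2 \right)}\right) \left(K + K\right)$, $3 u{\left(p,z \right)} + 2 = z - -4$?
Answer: $\frac{54008}{3} \approx 18003.0$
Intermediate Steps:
$u{\left(p,z \right)} = \frac{2}{3} + \frac{z}{3}$ ($u{\left(p,z \right)} = - \frac{2}{3} + \frac{z - -4}{3} = - \frac{2}{3} + \frac{z + 4}{3} = - \frac{2}{3} + \frac{4 + z}{3} = - \frac{2}{3} + \left(\frac{4}{3} + \frac{z}{3}\right) = \frac{2}{3} + \frac{z}{3}$)
$h{\left(d \right)} = 2 - d$ ($h{\left(d \right)} = -3 - \left(-5 + d\right) = 2 - d$)
$q{\left(K \right)} = - 18 K \left(K - 2 K^{2}\right)$ ($q{\left(K \right)} = - 9 \left(K - \left(K^{2} + K K\right)\right) \left(K + K\right) = - 9 \left(K + \left(2 - \left(\left(K^{2} + K^{2}\right) + 2\right)\right)\right) 2 K = - 9 \left(K + \left(2 - \left(2 K^{2} + 2\right)\right)\right) 2 K = - 9 \left(K + \left(2 - \left(2 + 2 K^{2}\right)\right)\right) 2 K = - 9 \left(K - 2 K^{2}\right) 2 K = - 9 \cdot 2 K \left(K - 2 K^{2}\right) = - 18 K \left(K - 2 K^{2}\right)$)
$u{\left(1,6 \right)} + q{\left(-1 - 1 \right)} \left(-50\right) = \left(\frac{2}{3} + \frac{1}{3} \cdot 6\right) + \left(-1 - 1\right)^{2} \left(-18 + 36 \left(-1 - 1\right)\right) \left(-50\right) = \left(\frac{2}{3} + 2\right) + \left(-1 - 1\right)^{2} \left(-18 + 36 \left(-1 - 1\right)\right) \left(-50\right) = \frac{8}{3} + \left(-2\right)^{2} \left(-18 + 36 \left(-2\right)\right) \left(-50\right) = \frac{8}{3} + 4 \left(-18 - 72\right) \left(-50\right) = \frac{8}{3} + 4 \left(-90\right) \left(-50\right) = \frac{8}{3} - -18000 = \frac{8}{3} + 18000 = \frac{54008}{3}$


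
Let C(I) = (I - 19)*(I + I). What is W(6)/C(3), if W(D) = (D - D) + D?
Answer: -1/16 ≈ -0.062500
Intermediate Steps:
C(I) = 2*I*(-19 + I) (C(I) = (-19 + I)*(2*I) = 2*I*(-19 + I))
W(D) = D (W(D) = 0 + D = D)
W(6)/C(3) = 6/((2*3*(-19 + 3))) = 6/((2*3*(-16))) = 6/(-96) = 6*(-1/96) = -1/16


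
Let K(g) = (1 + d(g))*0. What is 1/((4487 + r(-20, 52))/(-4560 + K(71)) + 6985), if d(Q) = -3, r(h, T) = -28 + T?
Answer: 4560/31847089 ≈ 0.00014318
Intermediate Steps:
K(g) = 0 (K(g) = (1 - 3)*0 = -2*0 = 0)
1/((4487 + r(-20, 52))/(-4560 + K(71)) + 6985) = 1/((4487 + (-28 + 52))/(-4560 + 0) + 6985) = 1/((4487 + 24)/(-4560) + 6985) = 1/(4511*(-1/4560) + 6985) = 1/(-4511/4560 + 6985) = 1/(31847089/4560) = 4560/31847089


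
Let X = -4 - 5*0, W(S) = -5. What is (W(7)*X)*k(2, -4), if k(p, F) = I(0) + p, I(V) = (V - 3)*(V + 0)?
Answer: 40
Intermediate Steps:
I(V) = V*(-3 + V) (I(V) = (-3 + V)*V = V*(-3 + V))
k(p, F) = p (k(p, F) = 0*(-3 + 0) + p = 0*(-3) + p = 0 + p = p)
X = -4 (X = -4 + 0 = -4)
(W(7)*X)*k(2, -4) = -5*(-4)*2 = 20*2 = 40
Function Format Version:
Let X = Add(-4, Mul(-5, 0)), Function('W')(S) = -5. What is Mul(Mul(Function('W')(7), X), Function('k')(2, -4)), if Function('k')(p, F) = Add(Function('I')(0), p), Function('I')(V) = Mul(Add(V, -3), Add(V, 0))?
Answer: 40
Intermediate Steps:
Function('I')(V) = Mul(V, Add(-3, V)) (Function('I')(V) = Mul(Add(-3, V), V) = Mul(V, Add(-3, V)))
Function('k')(p, F) = p (Function('k')(p, F) = Add(Mul(0, Add(-3, 0)), p) = Add(Mul(0, -3), p) = Add(0, p) = p)
X = -4 (X = Add(-4, 0) = -4)
Mul(Mul(Function('W')(7), X), Function('k')(2, -4)) = Mul(Mul(-5, -4), 2) = Mul(20, 2) = 40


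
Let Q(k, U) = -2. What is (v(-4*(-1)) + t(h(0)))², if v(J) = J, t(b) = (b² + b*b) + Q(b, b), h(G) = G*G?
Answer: 4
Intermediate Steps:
h(G) = G²
t(b) = -2 + 2*b² (t(b) = (b² + b*b) - 2 = (b² + b²) - 2 = 2*b² - 2 = -2 + 2*b²)
(v(-4*(-1)) + t(h(0)))² = (-4*(-1) + (-2 + 2*(0²)²))² = (4 + (-2 + 2*0²))² = (4 + (-2 + 2*0))² = (4 + (-2 + 0))² = (4 - 2)² = 2² = 4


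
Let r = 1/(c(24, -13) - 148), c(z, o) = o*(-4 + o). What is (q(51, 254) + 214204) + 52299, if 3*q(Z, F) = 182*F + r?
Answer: 61738802/219 ≈ 2.8191e+5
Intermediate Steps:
r = 1/73 (r = 1/(-13*(-4 - 13) - 148) = 1/(-13*(-17) - 148) = 1/(221 - 148) = 1/73 ≈ 0.013699)
q(Z, F) = 1/219 + 182*F/3 (q(Z, F) = (182*F + 1/73)/3 = (1/73 + 182*F)/3 = 1/219 + 182*F/3)
(q(51, 254) + 214204) + 52299 = ((1/219 + (182/3)*254) + 214204) + 52299 = ((1/219 + 46228/3) + 214204) + 52299 = (3374645/219 + 214204) + 52299 = 50285321/219 + 52299 = 61738802/219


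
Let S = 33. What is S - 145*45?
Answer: -6492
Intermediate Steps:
S - 145*45 = 33 - 145*45 = 33 - 6525 = -6492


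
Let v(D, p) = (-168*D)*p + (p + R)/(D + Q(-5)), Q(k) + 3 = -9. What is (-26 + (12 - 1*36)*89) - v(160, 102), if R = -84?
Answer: 202730243/74 ≈ 2.7396e+6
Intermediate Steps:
Q(k) = -12 (Q(k) = -3 - 9 = -12)
v(D, p) = (-84 + p)/(-12 + D) - 168*D*p (v(D, p) = (-168*D)*p + (p - 84)/(D - 12) = -168*D*p + (-84 + p)/(-12 + D) = (-84 + p)/(-12 + D) - 168*D*p)
(-26 + (12 - 1*36)*89) - v(160, 102) = (-26 + (12 - 1*36)*89) - (-84 + 102 - 168*102*160² + 2016*160*102)/(-12 + 160) = (-26 + (12 - 36)*89) - (-84 + 102 - 168*102*25600 + 32901120)/148 = (-26 - 24*89) - (-84 + 102 - 438681600 + 32901120)/148 = (-26 - 2136) - (-405780462)/148 = -2162 - 1*(-202890231/74) = -2162 + 202890231/74 = 202730243/74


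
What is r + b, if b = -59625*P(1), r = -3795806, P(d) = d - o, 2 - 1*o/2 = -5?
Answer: -3020681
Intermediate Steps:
o = 14 (o = 4 - 2*(-5) = 4 + 10 = 14)
P(d) = -14 + d (P(d) = d - 1*14 = d - 14 = -14 + d)
b = 775125 (b = -59625*(-14 + 1) = -59625*(-13) = 775125)
r + b = -3795806 + 775125 = -3020681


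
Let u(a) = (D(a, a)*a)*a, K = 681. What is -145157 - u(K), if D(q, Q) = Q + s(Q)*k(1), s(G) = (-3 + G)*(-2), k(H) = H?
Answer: 312893518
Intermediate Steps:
s(G) = 6 - 2*G
D(q, Q) = 6 - Q (D(q, Q) = Q + (6 - 2*Q)*1 = Q + (6 - 2*Q) = 6 - Q)
u(a) = a²*(6 - a) (u(a) = ((6 - a)*a)*a = (a*(6 - a))*a = a²*(6 - a))
-145157 - u(K) = -145157 - 681²*(6 - 1*681) = -145157 - 463761*(6 - 681) = -145157 - 463761*(-675) = -145157 - 1*(-313038675) = -145157 + 313038675 = 312893518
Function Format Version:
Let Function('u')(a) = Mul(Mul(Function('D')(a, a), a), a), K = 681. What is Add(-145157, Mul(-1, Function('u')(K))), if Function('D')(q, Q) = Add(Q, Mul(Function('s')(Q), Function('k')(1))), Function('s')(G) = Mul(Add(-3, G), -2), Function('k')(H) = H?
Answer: 312893518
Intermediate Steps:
Function('s')(G) = Add(6, Mul(-2, G))
Function('D')(q, Q) = Add(6, Mul(-1, Q)) (Function('D')(q, Q) = Add(Q, Mul(Add(6, Mul(-2, Q)), 1)) = Add(Q, Add(6, Mul(-2, Q))) = Add(6, Mul(-1, Q)))
Function('u')(a) = Mul(Pow(a, 2), Add(6, Mul(-1, a))) (Function('u')(a) = Mul(Mul(Add(6, Mul(-1, a)), a), a) = Mul(Mul(a, Add(6, Mul(-1, a))), a) = Mul(Pow(a, 2), Add(6, Mul(-1, a))))
Add(-145157, Mul(-1, Function('u')(K))) = Add(-145157, Mul(-1, Mul(Pow(681, 2), Add(6, Mul(-1, 681))))) = Add(-145157, Mul(-1, Mul(463761, Add(6, -681)))) = Add(-145157, Mul(-1, Mul(463761, -675))) = Add(-145157, Mul(-1, -313038675)) = Add(-145157, 313038675) = 312893518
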